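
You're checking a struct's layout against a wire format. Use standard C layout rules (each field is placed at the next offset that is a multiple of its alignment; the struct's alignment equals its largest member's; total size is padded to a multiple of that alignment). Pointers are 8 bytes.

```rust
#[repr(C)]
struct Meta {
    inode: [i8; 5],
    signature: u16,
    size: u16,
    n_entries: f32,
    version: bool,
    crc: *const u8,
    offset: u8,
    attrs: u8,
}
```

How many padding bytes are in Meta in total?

16

0..5  inode  (5B, 1-aligned)
5..6  -- padding (1B)
6..8  signature  (2B, 2-aligned)
8..10  size  (2B, 2-aligned)
10..12  -- padding (2B)
12..16  n_entries  (4B, 4-aligned)
16..17  version  (1B, 1-aligned)
17..24  -- padding (7B)
24..32  crc  (8B, 8-aligned)
32..33  offset  (1B, 1-aligned)
33..34  attrs  (1B, 1-aligned)
34..40  -- tail padding (6B)
sizeof = 40, alignof = 8
data bytes 24, size 40 → padding 16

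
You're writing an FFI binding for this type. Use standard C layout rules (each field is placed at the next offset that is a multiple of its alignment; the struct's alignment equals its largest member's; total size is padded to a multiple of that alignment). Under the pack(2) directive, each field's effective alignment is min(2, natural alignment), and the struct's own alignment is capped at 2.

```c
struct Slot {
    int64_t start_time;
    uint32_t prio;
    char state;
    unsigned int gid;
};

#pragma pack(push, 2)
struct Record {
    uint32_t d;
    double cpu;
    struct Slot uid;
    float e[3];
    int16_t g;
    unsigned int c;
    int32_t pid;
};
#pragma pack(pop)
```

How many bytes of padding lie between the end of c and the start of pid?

0

Slot: start_time at 0 (size 8, align 8) → ends 8; prio at 8 (size 4, align 4) → ends 12; state at 12 (size 1, align 1) → ends 13; pad 3 to align 4 for gid; gid at 16 (size 4, align 4) → ends 20; tail pad 4 to reach multiple of 8; total 24 bytes, alignment 8
d at 0 (size 4, align 2) → ends 4
cpu at 4 (size 8, align 2) → ends 12
uid at 12 (size 24, align 2) → ends 36
e at 36 (size 12, align 2) → ends 48
g at 48 (size 2, align 2) → ends 50
c at 50 (size 4, align 2) → ends 54
pid at 54 (size 4, align 2) → ends 58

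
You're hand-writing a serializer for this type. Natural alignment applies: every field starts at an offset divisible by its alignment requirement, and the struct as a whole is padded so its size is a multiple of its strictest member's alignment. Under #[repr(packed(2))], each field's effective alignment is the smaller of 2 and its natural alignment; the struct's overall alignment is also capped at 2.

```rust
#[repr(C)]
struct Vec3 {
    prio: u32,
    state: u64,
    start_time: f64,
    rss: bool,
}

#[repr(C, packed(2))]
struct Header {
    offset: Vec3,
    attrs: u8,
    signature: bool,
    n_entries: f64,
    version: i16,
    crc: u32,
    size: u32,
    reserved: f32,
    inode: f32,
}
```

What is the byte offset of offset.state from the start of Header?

8

Vec3: @0: prio [4B, align 4] → 4; +4 pad (align 8); @8: state [8B, align 8] → 16; @16: start_time [8B, align 8] → 24; @24: rss [1B, align 1] → 25; +7 tail pad (align 8); size 32, align 8
@0: offset [32B, align 2] → 32
within Vec3: state at 8
0 + 8 = 8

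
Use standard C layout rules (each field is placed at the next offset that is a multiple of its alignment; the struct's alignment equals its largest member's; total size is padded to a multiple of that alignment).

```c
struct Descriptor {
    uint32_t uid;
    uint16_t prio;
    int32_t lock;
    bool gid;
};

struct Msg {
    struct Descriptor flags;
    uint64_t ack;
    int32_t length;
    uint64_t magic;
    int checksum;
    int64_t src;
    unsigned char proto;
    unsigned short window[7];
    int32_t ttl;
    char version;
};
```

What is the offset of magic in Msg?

32

Descriptor: @0: uid [4B, align 4] → 4; @4: prio [2B, align 2] → 6; +2 pad (align 4); @8: lock [4B, align 4] → 12; @12: gid [1B, align 1] → 13; +3 tail pad (align 4); size 16, align 4
@0: flags [16B, align 4] → 16
@16: ack [8B, align 8] → 24
@24: length [4B, align 4] → 28
+4 pad (align 8)
@32: magic [8B, align 8] → 40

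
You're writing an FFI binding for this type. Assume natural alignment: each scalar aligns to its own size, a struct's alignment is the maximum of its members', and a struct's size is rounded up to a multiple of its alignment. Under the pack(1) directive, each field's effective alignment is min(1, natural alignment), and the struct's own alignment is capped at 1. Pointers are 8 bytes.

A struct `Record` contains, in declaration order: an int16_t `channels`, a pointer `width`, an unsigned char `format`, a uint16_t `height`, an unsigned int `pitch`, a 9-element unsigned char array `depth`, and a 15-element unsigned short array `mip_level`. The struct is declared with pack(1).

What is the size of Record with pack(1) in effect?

@0: channels [2B, align 1] → 2
@2: width [8B, align 1] → 10
@10: format [1B, align 1] → 11
@11: height [2B, align 1] → 13
@13: pitch [4B, align 1] → 17
@17: depth [9B, align 1] → 26
@26: mip_level [30B, align 1] → 56
size 56, align 1

56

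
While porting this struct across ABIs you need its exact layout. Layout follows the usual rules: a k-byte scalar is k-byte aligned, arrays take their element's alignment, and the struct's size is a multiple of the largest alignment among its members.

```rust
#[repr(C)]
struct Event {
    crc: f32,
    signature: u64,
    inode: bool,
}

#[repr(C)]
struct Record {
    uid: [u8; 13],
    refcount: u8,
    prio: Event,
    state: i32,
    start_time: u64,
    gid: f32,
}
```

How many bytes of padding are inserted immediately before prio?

2

Event: 0..4  crc  (4B, 4-aligned); 4..8  -- padding (4B); 8..16  signature  (8B, 8-aligned); 16..17  inode  (1B, 1-aligned); 17..24  -- tail padding (7B); sizeof = 24, alignof = 8
0..13  uid  (13B, 1-aligned)
13..14  refcount  (1B, 1-aligned)
14..16  -- padding (2B)
16..40  prio  (24B, 8-aligned)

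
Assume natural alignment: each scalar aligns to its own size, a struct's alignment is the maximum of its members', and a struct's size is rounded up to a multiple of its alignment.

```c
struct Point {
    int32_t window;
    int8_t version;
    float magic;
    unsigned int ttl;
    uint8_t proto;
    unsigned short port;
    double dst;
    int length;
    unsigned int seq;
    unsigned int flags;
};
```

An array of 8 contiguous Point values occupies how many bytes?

@0: window [4B, align 4] → 4
@4: version [1B, align 1] → 5
+3 pad (align 4)
@8: magic [4B, align 4] → 12
@12: ttl [4B, align 4] → 16
@16: proto [1B, align 1] → 17
+1 pad (align 2)
@18: port [2B, align 2] → 20
+4 pad (align 8)
@24: dst [8B, align 8] → 32
@32: length [4B, align 4] → 36
@36: seq [4B, align 4] → 40
@40: flags [4B, align 4] → 44
+4 tail pad (align 8)
size 48, align 8
array of 8: 8 × 48 = 384

384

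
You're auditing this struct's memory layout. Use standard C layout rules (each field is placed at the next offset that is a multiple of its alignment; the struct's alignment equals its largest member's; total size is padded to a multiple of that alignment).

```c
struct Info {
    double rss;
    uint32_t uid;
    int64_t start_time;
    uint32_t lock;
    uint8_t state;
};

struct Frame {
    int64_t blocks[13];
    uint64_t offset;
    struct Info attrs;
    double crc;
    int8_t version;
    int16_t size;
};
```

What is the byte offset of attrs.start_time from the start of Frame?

Info: 0..8  rss  (8B, 8-aligned); 8..12  uid  (4B, 4-aligned); 12..16  -- padding (4B); 16..24  start_time  (8B, 8-aligned); 24..28  lock  (4B, 4-aligned); 28..29  state  (1B, 1-aligned); 29..32  -- tail padding (3B); sizeof = 32, alignof = 8
0..104  blocks  (104B, 8-aligned)
104..112  offset  (8B, 8-aligned)
112..144  attrs  (32B, 8-aligned)
within Info: start_time at 16
112 + 16 = 128

128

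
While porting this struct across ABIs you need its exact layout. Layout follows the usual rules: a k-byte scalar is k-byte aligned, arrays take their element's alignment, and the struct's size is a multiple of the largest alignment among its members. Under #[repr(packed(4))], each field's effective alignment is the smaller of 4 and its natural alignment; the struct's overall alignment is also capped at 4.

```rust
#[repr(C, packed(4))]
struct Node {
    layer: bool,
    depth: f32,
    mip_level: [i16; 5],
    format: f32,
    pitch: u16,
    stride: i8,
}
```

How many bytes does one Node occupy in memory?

28 bytes

0..1  layer  (1B, 1-aligned)
1..4  -- padding (3B)
4..8  depth  (4B, 4-aligned)
8..18  mip_level  (10B, 2-aligned)
18..20  -- padding (2B)
20..24  format  (4B, 4-aligned)
24..26  pitch  (2B, 2-aligned)
26..27  stride  (1B, 1-aligned)
27..28  -- tail padding (1B)
sizeof = 28, alignof = 4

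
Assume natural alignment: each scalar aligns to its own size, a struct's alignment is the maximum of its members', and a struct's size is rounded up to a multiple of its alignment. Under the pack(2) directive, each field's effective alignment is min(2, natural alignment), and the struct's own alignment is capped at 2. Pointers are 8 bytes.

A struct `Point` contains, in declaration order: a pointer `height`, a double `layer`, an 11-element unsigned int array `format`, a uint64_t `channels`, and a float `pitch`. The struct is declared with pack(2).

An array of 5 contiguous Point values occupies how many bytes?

height at 0 (size 8, align 2) → ends 8
layer at 8 (size 8, align 2) → ends 16
format at 16 (size 44, align 2) → ends 60
channels at 60 (size 8, align 2) → ends 68
pitch at 68 (size 4, align 2) → ends 72
total 72 bytes, alignment 2
array of 5: 5 × 72 = 360

360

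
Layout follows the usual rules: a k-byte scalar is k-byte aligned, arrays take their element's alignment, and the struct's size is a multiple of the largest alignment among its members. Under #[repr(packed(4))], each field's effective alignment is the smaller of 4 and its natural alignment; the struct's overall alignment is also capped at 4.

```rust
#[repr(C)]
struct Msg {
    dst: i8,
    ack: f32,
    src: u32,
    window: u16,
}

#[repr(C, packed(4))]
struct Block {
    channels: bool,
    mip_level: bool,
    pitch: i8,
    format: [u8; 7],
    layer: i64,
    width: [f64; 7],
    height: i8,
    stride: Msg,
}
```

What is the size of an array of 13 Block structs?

1248

Msg: dst at 0 (size 1, align 1) → ends 1; pad 3 to align 4 for ack; ack at 4 (size 4, align 4) → ends 8; src at 8 (size 4, align 4) → ends 12; window at 12 (size 2, align 2) → ends 14; tail pad 2 to reach multiple of 4; total 16 bytes, alignment 4
channels at 0 (size 1, align 1) → ends 1
mip_level at 1 (size 1, align 1) → ends 2
pitch at 2 (size 1, align 1) → ends 3
format at 3 (size 7, align 1) → ends 10
pad 2 to align 4 for layer
layer at 12 (size 8, align 4) → ends 20
width at 20 (size 56, align 4) → ends 76
height at 76 (size 1, align 1) → ends 77
pad 3 to align 4 for stride
stride at 80 (size 16, align 4) → ends 96
total 96 bytes, alignment 4
array of 13: 13 × 96 = 1248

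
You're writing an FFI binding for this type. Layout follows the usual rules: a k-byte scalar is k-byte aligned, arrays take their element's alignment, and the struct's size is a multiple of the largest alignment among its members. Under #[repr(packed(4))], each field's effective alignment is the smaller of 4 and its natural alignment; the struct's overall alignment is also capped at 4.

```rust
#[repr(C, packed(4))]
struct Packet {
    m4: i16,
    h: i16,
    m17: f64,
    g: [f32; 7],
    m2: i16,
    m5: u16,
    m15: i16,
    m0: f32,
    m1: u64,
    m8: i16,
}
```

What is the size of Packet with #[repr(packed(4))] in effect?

0..2  m4  (2B, 2-aligned)
2..4  h  (2B, 2-aligned)
4..12  m17  (8B, 4-aligned)
12..40  g  (28B, 4-aligned)
40..42  m2  (2B, 2-aligned)
42..44  m5  (2B, 2-aligned)
44..46  m15  (2B, 2-aligned)
46..48  -- padding (2B)
48..52  m0  (4B, 4-aligned)
52..60  m1  (8B, 4-aligned)
60..62  m8  (2B, 2-aligned)
62..64  -- tail padding (2B)
sizeof = 64, alignof = 4

64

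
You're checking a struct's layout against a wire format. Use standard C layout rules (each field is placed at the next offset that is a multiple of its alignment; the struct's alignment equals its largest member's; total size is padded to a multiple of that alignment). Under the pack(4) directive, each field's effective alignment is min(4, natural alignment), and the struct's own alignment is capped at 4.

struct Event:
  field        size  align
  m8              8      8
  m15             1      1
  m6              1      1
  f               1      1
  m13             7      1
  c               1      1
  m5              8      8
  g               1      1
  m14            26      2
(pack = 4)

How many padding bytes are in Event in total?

0..8  m8  (8B, 4-aligned)
8..9  m15  (1B, 1-aligned)
9..10  m6  (1B, 1-aligned)
10..11  f  (1B, 1-aligned)
11..18  m13  (7B, 1-aligned)
18..19  c  (1B, 1-aligned)
19..20  -- padding (1B)
20..28  m5  (8B, 4-aligned)
28..29  g  (1B, 1-aligned)
29..30  -- padding (1B)
30..56  m14  (26B, 2-aligned)
sizeof = 56, alignof = 4
data bytes 54, size 56 → padding 2

2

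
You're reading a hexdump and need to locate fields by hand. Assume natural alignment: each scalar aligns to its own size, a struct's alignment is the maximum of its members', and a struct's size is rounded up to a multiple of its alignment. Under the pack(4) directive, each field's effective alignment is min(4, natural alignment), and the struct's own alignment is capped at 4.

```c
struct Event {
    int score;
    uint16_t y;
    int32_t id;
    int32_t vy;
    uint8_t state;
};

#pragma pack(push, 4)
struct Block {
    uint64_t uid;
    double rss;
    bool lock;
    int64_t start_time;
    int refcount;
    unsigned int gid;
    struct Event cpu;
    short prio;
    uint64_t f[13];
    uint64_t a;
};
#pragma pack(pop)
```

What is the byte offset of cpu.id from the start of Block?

Event: score at 0 (size 4, align 4) → ends 4; y at 4 (size 2, align 2) → ends 6; pad 2 to align 4 for id; id at 8 (size 4, align 4) → ends 12; vy at 12 (size 4, align 4) → ends 16; state at 16 (size 1, align 1) → ends 17; tail pad 3 to reach multiple of 4; total 20 bytes, alignment 4
uid at 0 (size 8, align 4) → ends 8
rss at 8 (size 8, align 4) → ends 16
lock at 16 (size 1, align 1) → ends 17
pad 3 to align 4 for start_time
start_time at 20 (size 8, align 4) → ends 28
refcount at 28 (size 4, align 4) → ends 32
gid at 32 (size 4, align 4) → ends 36
cpu at 36 (size 20, align 4) → ends 56
within Event: id at 8
36 + 8 = 44

44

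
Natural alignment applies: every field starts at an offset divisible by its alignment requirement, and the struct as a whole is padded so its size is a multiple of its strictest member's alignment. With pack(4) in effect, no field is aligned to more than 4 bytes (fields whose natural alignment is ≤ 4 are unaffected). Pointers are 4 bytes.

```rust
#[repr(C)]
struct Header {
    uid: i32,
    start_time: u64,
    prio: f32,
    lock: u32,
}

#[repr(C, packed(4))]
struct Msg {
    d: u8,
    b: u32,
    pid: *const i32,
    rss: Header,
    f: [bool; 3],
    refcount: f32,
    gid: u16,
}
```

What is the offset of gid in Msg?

44

Header: uid at 0 (size 4, align 4) → ends 4; pad 4 to align 8 for start_time; start_time at 8 (size 8, align 8) → ends 16; prio at 16 (size 4, align 4) → ends 20; lock at 20 (size 4, align 4) → ends 24; total 24 bytes, alignment 8
d at 0 (size 1, align 1) → ends 1
pad 3 to align 4 for b
b at 4 (size 4, align 4) → ends 8
pid at 8 (size 4, align 4) → ends 12
rss at 12 (size 24, align 4) → ends 36
f at 36 (size 3, align 1) → ends 39
pad 1 to align 4 for refcount
refcount at 40 (size 4, align 4) → ends 44
gid at 44 (size 2, align 2) → ends 46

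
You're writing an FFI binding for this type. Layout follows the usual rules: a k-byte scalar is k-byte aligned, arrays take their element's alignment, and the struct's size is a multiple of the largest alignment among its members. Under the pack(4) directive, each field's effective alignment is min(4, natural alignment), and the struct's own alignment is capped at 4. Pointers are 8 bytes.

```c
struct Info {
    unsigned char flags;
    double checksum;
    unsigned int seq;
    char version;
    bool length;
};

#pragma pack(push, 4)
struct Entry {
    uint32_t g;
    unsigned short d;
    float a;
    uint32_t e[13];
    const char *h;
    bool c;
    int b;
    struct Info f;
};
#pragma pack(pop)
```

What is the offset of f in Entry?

80

Info: flags at 0 (size 1, align 1) → ends 1; pad 7 to align 8 for checksum; checksum at 8 (size 8, align 8) → ends 16; seq at 16 (size 4, align 4) → ends 20; version at 20 (size 1, align 1) → ends 21; length at 21 (size 1, align 1) → ends 22; tail pad 2 to reach multiple of 8; total 24 bytes, alignment 8
g at 0 (size 4, align 4) → ends 4
d at 4 (size 2, align 2) → ends 6
pad 2 to align 4 for a
a at 8 (size 4, align 4) → ends 12
e at 12 (size 52, align 4) → ends 64
h at 64 (size 8, align 4) → ends 72
c at 72 (size 1, align 1) → ends 73
pad 3 to align 4 for b
b at 76 (size 4, align 4) → ends 80
f at 80 (size 24, align 4) → ends 104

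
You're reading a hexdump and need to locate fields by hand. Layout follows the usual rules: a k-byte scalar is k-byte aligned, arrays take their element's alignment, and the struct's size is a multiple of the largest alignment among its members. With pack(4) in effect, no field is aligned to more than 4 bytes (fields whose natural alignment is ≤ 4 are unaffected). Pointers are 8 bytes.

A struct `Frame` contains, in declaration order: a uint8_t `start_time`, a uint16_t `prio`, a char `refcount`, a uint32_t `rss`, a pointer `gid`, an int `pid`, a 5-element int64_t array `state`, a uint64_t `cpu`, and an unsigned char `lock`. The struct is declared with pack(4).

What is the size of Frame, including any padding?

76 bytes

@0: start_time [1B, align 1] → 1
+1 pad (align 2)
@2: prio [2B, align 2] → 4
@4: refcount [1B, align 1] → 5
+3 pad (align 4)
@8: rss [4B, align 4] → 12
@12: gid [8B, align 4] → 20
@20: pid [4B, align 4] → 24
@24: state [40B, align 4] → 64
@64: cpu [8B, align 4] → 72
@72: lock [1B, align 1] → 73
+3 tail pad (align 4)
size 76, align 4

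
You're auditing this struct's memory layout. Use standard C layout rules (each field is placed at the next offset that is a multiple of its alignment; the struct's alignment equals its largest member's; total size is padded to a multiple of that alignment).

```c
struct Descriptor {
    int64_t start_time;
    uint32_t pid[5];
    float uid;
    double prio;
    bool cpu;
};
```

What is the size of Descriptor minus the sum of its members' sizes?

start_time at 0 (size 8, align 8) → ends 8
pid at 8 (size 20, align 4) → ends 28
uid at 28 (size 4, align 4) → ends 32
prio at 32 (size 8, align 8) → ends 40
cpu at 40 (size 1, align 1) → ends 41
tail pad 7 to reach multiple of 8
total 48 bytes, alignment 8
data bytes 41, size 48 → padding 7

7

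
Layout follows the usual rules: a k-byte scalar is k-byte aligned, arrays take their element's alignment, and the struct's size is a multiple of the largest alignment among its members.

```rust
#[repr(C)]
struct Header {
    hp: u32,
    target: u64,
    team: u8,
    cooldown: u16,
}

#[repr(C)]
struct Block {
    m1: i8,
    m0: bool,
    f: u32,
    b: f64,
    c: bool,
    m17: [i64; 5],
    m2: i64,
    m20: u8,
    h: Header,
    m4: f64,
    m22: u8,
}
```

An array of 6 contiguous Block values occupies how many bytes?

720

Header: hp at 0 (size 4, align 4) → ends 4; pad 4 to align 8 for target; target at 8 (size 8, align 8) → ends 16; team at 16 (size 1, align 1) → ends 17; pad 1 to align 2 for cooldown; cooldown at 18 (size 2, align 2) → ends 20; tail pad 4 to reach multiple of 8; total 24 bytes, alignment 8
m1 at 0 (size 1, align 1) → ends 1
m0 at 1 (size 1, align 1) → ends 2
pad 2 to align 4 for f
f at 4 (size 4, align 4) → ends 8
b at 8 (size 8, align 8) → ends 16
c at 16 (size 1, align 1) → ends 17
pad 7 to align 8 for m17
m17 at 24 (size 40, align 8) → ends 64
m2 at 64 (size 8, align 8) → ends 72
m20 at 72 (size 1, align 1) → ends 73
pad 7 to align 8 for h
h at 80 (size 24, align 8) → ends 104
m4 at 104 (size 8, align 8) → ends 112
m22 at 112 (size 1, align 1) → ends 113
tail pad 7 to reach multiple of 8
total 120 bytes, alignment 8
array of 6: 6 × 120 = 720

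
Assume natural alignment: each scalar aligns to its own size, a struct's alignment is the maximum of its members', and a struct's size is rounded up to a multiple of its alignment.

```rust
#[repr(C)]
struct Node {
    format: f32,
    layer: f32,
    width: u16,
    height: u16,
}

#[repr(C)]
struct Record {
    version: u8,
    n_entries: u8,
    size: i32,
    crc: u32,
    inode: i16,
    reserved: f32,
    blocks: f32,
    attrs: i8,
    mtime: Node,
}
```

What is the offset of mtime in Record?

Node: format at 0 (size 4, align 4) → ends 4; layer at 4 (size 4, align 4) → ends 8; width at 8 (size 2, align 2) → ends 10; height at 10 (size 2, align 2) → ends 12; total 12 bytes, alignment 4
version at 0 (size 1, align 1) → ends 1
n_entries at 1 (size 1, align 1) → ends 2
pad 2 to align 4 for size
size at 4 (size 4, align 4) → ends 8
crc at 8 (size 4, align 4) → ends 12
inode at 12 (size 2, align 2) → ends 14
pad 2 to align 4 for reserved
reserved at 16 (size 4, align 4) → ends 20
blocks at 20 (size 4, align 4) → ends 24
attrs at 24 (size 1, align 1) → ends 25
pad 3 to align 4 for mtime
mtime at 28 (size 12, align 4) → ends 40

28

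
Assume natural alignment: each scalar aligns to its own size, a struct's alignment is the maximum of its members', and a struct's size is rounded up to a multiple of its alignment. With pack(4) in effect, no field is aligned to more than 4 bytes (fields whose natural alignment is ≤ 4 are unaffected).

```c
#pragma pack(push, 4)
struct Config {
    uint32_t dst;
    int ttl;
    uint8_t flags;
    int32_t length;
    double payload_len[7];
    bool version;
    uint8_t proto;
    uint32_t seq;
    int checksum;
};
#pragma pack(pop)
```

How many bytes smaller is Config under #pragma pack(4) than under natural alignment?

natural layout:
  @0: dst [4B, align 4] → 4
  @4: ttl [4B, align 4] → 8
  @8: flags [1B, align 1] → 9
  +3 pad (align 4)
  @12: length [4B, align 4] → 16
  @16: payload_len [56B, align 8] → 72
  @72: version [1B, align 1] → 73
  @73: proto [1B, align 1] → 74
  +2 pad (align 4)
  @76: seq [4B, align 4] → 80
  @80: checksum [4B, align 4] → 84
  +4 tail pad (align 8)
  size 88, align 8
packed(4) layout:
  @0: dst [4B, align 4] → 4
  @4: ttl [4B, align 4] → 8
  @8: flags [1B, align 1] → 9
  +3 pad (align 4)
  @12: length [4B, align 4] → 16
  @16: payload_len [56B, align 4] → 72
  @72: version [1B, align 1] → 73
  @73: proto [1B, align 1] → 74
  +2 pad (align 4)
  @76: seq [4B, align 4] → 80
  @80: checksum [4B, align 4] → 84
  size 84, align 4
88 − 84 = 4

4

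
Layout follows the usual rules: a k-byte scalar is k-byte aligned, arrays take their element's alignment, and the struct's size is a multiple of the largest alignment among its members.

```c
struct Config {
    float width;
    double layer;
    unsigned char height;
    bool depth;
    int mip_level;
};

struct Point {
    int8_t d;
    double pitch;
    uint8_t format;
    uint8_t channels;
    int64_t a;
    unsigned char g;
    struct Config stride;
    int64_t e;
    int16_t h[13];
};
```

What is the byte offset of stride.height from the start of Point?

Config: 0..4  width  (4B, 4-aligned); 4..8  -- padding (4B); 8..16  layer  (8B, 8-aligned); 16..17  height  (1B, 1-aligned); 17..18  depth  (1B, 1-aligned); 18..20  -- padding (2B); 20..24  mip_level  (4B, 4-aligned); sizeof = 24, alignof = 8
0..1  d  (1B, 1-aligned)
1..8  -- padding (7B)
8..16  pitch  (8B, 8-aligned)
16..17  format  (1B, 1-aligned)
17..18  channels  (1B, 1-aligned)
18..24  -- padding (6B)
24..32  a  (8B, 8-aligned)
32..33  g  (1B, 1-aligned)
33..40  -- padding (7B)
40..64  stride  (24B, 8-aligned)
within Config: height at 16
40 + 16 = 56

56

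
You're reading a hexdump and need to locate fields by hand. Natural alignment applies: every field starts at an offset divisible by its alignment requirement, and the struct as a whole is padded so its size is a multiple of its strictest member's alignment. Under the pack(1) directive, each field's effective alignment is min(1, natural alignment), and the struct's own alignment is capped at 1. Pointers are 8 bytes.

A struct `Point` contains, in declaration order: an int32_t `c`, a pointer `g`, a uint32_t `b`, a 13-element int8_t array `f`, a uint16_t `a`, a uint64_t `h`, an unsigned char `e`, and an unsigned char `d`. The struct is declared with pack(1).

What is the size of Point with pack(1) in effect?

0..4  c  (4B, 1-aligned)
4..12  g  (8B, 1-aligned)
12..16  b  (4B, 1-aligned)
16..29  f  (13B, 1-aligned)
29..31  a  (2B, 1-aligned)
31..39  h  (8B, 1-aligned)
39..40  e  (1B, 1-aligned)
40..41  d  (1B, 1-aligned)
sizeof = 41, alignof = 1

41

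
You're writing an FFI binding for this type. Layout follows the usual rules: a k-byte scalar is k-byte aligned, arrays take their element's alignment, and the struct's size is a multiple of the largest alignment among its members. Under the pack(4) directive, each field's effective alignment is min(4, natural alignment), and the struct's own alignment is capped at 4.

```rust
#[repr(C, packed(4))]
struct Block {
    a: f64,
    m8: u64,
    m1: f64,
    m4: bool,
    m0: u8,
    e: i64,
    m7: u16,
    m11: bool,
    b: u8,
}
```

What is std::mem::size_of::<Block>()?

40

a at 0 (size 8, align 4) → ends 8
m8 at 8 (size 8, align 4) → ends 16
m1 at 16 (size 8, align 4) → ends 24
m4 at 24 (size 1, align 1) → ends 25
m0 at 25 (size 1, align 1) → ends 26
pad 2 to align 4 for e
e at 28 (size 8, align 4) → ends 36
m7 at 36 (size 2, align 2) → ends 38
m11 at 38 (size 1, align 1) → ends 39
b at 39 (size 1, align 1) → ends 40
total 40 bytes, alignment 4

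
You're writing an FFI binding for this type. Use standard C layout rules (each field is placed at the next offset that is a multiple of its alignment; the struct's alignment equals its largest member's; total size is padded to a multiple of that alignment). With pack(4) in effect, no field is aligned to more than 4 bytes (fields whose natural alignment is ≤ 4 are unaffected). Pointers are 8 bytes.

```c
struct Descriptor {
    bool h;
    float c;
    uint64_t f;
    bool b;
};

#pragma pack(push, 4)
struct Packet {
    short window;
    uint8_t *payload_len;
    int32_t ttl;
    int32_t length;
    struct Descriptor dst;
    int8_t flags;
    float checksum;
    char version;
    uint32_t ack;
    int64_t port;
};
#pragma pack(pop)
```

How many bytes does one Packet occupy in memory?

Descriptor: 0..1  h  (1B, 1-aligned); 1..4  -- padding (3B); 4..8  c  (4B, 4-aligned); 8..16  f  (8B, 8-aligned); 16..17  b  (1B, 1-aligned); 17..24  -- tail padding (7B); sizeof = 24, alignof = 8
0..2  window  (2B, 2-aligned)
2..4  -- padding (2B)
4..12  payload_len  (8B, 4-aligned)
12..16  ttl  (4B, 4-aligned)
16..20  length  (4B, 4-aligned)
20..44  dst  (24B, 4-aligned)
44..45  flags  (1B, 1-aligned)
45..48  -- padding (3B)
48..52  checksum  (4B, 4-aligned)
52..53  version  (1B, 1-aligned)
53..56  -- padding (3B)
56..60  ack  (4B, 4-aligned)
60..68  port  (8B, 4-aligned)
sizeof = 68, alignof = 4

68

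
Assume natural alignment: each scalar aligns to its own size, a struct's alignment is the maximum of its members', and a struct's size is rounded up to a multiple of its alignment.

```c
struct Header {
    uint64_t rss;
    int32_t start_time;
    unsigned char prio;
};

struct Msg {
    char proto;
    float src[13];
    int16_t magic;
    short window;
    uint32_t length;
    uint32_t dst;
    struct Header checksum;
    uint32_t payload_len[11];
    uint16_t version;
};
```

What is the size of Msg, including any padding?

136

Header: 0..8  rss  (8B, 8-aligned); 8..12  start_time  (4B, 4-aligned); 12..13  prio  (1B, 1-aligned); 13..16  -- tail padding (3B); sizeof = 16, alignof = 8
0..1  proto  (1B, 1-aligned)
1..4  -- padding (3B)
4..56  src  (52B, 4-aligned)
56..58  magic  (2B, 2-aligned)
58..60  window  (2B, 2-aligned)
60..64  length  (4B, 4-aligned)
64..68  dst  (4B, 4-aligned)
68..72  -- padding (4B)
72..88  checksum  (16B, 8-aligned)
88..132  payload_len  (44B, 4-aligned)
132..134  version  (2B, 2-aligned)
134..136  -- tail padding (2B)
sizeof = 136, alignof = 8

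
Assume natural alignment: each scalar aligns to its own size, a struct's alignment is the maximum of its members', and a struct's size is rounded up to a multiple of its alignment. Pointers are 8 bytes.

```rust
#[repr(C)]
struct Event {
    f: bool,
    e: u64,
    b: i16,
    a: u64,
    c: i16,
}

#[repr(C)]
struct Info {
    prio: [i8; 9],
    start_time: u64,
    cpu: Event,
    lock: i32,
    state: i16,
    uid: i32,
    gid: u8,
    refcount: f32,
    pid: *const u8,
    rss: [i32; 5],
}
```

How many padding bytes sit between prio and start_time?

7

Event: @0: f [1B, align 1] → 1; +7 pad (align 8); @8: e [8B, align 8] → 16; @16: b [2B, align 2] → 18; +6 pad (align 8); @24: a [8B, align 8] → 32; @32: c [2B, align 2] → 34; +6 tail pad (align 8); size 40, align 8
@0: prio [9B, align 1] → 9
+7 pad (align 8)
@16: start_time [8B, align 8] → 24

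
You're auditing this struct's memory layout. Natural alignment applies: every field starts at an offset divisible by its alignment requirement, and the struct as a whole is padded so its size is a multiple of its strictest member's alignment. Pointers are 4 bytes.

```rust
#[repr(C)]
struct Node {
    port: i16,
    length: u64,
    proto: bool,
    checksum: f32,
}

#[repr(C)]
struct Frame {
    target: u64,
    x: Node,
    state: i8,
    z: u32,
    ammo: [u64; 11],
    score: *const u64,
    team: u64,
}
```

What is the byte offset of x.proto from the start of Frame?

24

Node: port at 0 (size 2, align 2) → ends 2; pad 6 to align 8 for length; length at 8 (size 8, align 8) → ends 16; proto at 16 (size 1, align 1) → ends 17; pad 3 to align 4 for checksum; checksum at 20 (size 4, align 4) → ends 24; total 24 bytes, alignment 8
target at 0 (size 8, align 8) → ends 8
x at 8 (size 24, align 8) → ends 32
within Node: proto at 16
8 + 16 = 24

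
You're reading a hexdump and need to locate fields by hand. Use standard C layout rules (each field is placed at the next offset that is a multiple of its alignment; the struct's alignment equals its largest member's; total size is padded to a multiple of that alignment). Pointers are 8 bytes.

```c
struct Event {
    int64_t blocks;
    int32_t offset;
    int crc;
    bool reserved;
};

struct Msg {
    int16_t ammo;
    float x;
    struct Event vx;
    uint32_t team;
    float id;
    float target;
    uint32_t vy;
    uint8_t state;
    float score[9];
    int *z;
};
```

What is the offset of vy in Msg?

Event: 0..8  blocks  (8B, 8-aligned); 8..12  offset  (4B, 4-aligned); 12..16  crc  (4B, 4-aligned); 16..17  reserved  (1B, 1-aligned); 17..24  -- tail padding (7B); sizeof = 24, alignof = 8
0..2  ammo  (2B, 2-aligned)
2..4  -- padding (2B)
4..8  x  (4B, 4-aligned)
8..32  vx  (24B, 8-aligned)
32..36  team  (4B, 4-aligned)
36..40  id  (4B, 4-aligned)
40..44  target  (4B, 4-aligned)
44..48  vy  (4B, 4-aligned)

44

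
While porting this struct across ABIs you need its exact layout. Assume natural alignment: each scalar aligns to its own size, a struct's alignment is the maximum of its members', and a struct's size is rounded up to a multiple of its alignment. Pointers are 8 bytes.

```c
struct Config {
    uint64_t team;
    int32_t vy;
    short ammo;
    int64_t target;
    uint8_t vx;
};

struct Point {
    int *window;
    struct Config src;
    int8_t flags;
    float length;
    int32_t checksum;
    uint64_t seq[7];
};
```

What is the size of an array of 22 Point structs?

2464

Config: team at 0 (size 8, align 8) → ends 8; vy at 8 (size 4, align 4) → ends 12; ammo at 12 (size 2, align 2) → ends 14; pad 2 to align 8 for target; target at 16 (size 8, align 8) → ends 24; vx at 24 (size 1, align 1) → ends 25; tail pad 7 to reach multiple of 8; total 32 bytes, alignment 8
window at 0 (size 8, align 8) → ends 8
src at 8 (size 32, align 8) → ends 40
flags at 40 (size 1, align 1) → ends 41
pad 3 to align 4 for length
length at 44 (size 4, align 4) → ends 48
checksum at 48 (size 4, align 4) → ends 52
pad 4 to align 8 for seq
seq at 56 (size 56, align 8) → ends 112
total 112 bytes, alignment 8
array of 22: 22 × 112 = 2464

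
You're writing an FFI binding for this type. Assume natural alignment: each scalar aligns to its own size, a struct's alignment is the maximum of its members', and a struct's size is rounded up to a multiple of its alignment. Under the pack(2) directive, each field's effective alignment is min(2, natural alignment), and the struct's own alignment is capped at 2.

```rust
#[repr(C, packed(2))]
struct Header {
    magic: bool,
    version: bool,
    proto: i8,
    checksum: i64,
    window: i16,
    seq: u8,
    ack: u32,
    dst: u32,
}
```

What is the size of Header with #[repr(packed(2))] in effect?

@0: magic [1B, align 1] → 1
@1: version [1B, align 1] → 2
@2: proto [1B, align 1] → 3
+1 pad (align 2)
@4: checksum [8B, align 2] → 12
@12: window [2B, align 2] → 14
@14: seq [1B, align 1] → 15
+1 pad (align 2)
@16: ack [4B, align 2] → 20
@20: dst [4B, align 2] → 24
size 24, align 2

24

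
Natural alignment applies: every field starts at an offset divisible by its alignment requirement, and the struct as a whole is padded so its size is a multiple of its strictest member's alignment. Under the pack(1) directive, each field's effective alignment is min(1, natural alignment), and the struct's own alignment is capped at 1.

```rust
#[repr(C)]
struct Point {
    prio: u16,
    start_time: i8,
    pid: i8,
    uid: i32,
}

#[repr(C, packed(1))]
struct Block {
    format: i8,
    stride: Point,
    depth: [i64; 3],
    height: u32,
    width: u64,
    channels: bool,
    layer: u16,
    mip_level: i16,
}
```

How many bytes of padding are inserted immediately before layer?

Point: prio at 0 (size 2, align 2) → ends 2; start_time at 2 (size 1, align 1) → ends 3; pid at 3 (size 1, align 1) → ends 4; uid at 4 (size 4, align 4) → ends 8; total 8 bytes, alignment 4
format at 0 (size 1, align 1) → ends 1
stride at 1 (size 8, align 1) → ends 9
depth at 9 (size 24, align 1) → ends 33
height at 33 (size 4, align 1) → ends 37
width at 37 (size 8, align 1) → ends 45
channels at 45 (size 1, align 1) → ends 46
layer at 46 (size 2, align 1) → ends 48

0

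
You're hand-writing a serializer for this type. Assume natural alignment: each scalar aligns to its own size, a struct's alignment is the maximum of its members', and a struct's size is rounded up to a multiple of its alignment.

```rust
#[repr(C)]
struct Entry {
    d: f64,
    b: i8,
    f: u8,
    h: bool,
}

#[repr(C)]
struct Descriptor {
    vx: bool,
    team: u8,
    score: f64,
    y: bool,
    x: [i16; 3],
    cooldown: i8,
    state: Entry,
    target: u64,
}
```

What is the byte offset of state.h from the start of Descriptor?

Entry: @0: d [8B, align 8] → 8; @8: b [1B, align 1] → 9; @9: f [1B, align 1] → 10; @10: h [1B, align 1] → 11; +5 tail pad (align 8); size 16, align 8
@0: vx [1B, align 1] → 1
@1: team [1B, align 1] → 2
+6 pad (align 8)
@8: score [8B, align 8] → 16
@16: y [1B, align 1] → 17
+1 pad (align 2)
@18: x [6B, align 2] → 24
@24: cooldown [1B, align 1] → 25
+7 pad (align 8)
@32: state [16B, align 8] → 48
within Entry: h at 10
32 + 10 = 42

42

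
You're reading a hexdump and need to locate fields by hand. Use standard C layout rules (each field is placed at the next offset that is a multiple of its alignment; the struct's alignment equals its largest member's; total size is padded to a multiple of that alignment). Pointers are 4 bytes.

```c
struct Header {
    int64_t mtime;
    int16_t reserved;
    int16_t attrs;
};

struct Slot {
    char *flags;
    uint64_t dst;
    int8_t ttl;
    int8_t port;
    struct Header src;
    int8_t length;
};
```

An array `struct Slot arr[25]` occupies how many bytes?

1200

Header: @0: mtime [8B, align 8] → 8; @8: reserved [2B, align 2] → 10; @10: attrs [2B, align 2] → 12; +4 tail pad (align 8); size 16, align 8
@0: flags [4B, align 4] → 4
+4 pad (align 8)
@8: dst [8B, align 8] → 16
@16: ttl [1B, align 1] → 17
@17: port [1B, align 1] → 18
+6 pad (align 8)
@24: src [16B, align 8] → 40
@40: length [1B, align 1] → 41
+7 tail pad (align 8)
size 48, align 8
array of 25: 25 × 48 = 1200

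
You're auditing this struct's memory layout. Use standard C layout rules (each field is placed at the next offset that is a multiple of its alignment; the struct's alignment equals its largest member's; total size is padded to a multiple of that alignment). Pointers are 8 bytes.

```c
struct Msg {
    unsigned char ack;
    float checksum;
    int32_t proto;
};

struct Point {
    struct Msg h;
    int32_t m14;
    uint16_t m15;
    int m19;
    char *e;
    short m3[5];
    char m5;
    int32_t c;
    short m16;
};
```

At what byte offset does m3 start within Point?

Msg: 0..1  ack  (1B, 1-aligned); 1..4  -- padding (3B); 4..8  checksum  (4B, 4-aligned); 8..12  proto  (4B, 4-aligned); sizeof = 12, alignof = 4
0..12  h  (12B, 4-aligned)
12..16  m14  (4B, 4-aligned)
16..18  m15  (2B, 2-aligned)
18..20  -- padding (2B)
20..24  m19  (4B, 4-aligned)
24..32  e  (8B, 8-aligned)
32..42  m3  (10B, 2-aligned)

32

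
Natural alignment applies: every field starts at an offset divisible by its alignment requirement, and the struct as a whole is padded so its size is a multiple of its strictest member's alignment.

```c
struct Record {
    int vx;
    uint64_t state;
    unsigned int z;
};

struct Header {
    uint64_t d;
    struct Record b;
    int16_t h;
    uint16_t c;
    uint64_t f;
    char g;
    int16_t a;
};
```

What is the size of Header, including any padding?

Record: @0: vx [4B, align 4] → 4; +4 pad (align 8); @8: state [8B, align 8] → 16; @16: z [4B, align 4] → 20; +4 tail pad (align 8); size 24, align 8
@0: d [8B, align 8] → 8
@8: b [24B, align 8] → 32
@32: h [2B, align 2] → 34
@34: c [2B, align 2] → 36
+4 pad (align 8)
@40: f [8B, align 8] → 48
@48: g [1B, align 1] → 49
+1 pad (align 2)
@50: a [2B, align 2] → 52
+4 tail pad (align 8)
size 56, align 8

56 bytes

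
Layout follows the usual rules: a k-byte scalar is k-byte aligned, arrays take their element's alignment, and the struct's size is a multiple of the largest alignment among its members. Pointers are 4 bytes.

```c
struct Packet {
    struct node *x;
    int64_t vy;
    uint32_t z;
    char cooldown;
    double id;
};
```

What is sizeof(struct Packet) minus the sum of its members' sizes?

7

@0: x [4B, align 4] → 4
+4 pad (align 8)
@8: vy [8B, align 8] → 16
@16: z [4B, align 4] → 20
@20: cooldown [1B, align 1] → 21
+3 pad (align 8)
@24: id [8B, align 8] → 32
size 32, align 8
data bytes 25, size 32 → padding 7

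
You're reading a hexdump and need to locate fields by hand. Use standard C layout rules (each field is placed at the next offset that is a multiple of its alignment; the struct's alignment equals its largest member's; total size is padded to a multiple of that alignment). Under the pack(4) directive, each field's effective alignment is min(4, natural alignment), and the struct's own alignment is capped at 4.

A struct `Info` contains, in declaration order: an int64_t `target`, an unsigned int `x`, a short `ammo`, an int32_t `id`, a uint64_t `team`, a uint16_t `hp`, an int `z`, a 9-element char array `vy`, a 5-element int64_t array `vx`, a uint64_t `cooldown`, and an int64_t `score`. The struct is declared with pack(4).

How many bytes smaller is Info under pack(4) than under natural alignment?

8

natural layout:
  0..8  target  (8B, 8-aligned)
  8..12  x  (4B, 4-aligned)
  12..14  ammo  (2B, 2-aligned)
  14..16  -- padding (2B)
  16..20  id  (4B, 4-aligned)
  20..24  -- padding (4B)
  24..32  team  (8B, 8-aligned)
  32..34  hp  (2B, 2-aligned)
  34..36  -- padding (2B)
  36..40  z  (4B, 4-aligned)
  40..49  vy  (9B, 1-aligned)
  49..56  -- padding (7B)
  56..96  vx  (40B, 8-aligned)
  96..104  cooldown  (8B, 8-aligned)
  104..112  score  (8B, 8-aligned)
  sizeof = 112, alignof = 8
packed(4) layout:
  0..8  target  (8B, 4-aligned)
  8..12  x  (4B, 4-aligned)
  12..14  ammo  (2B, 2-aligned)
  14..16  -- padding (2B)
  16..20  id  (4B, 4-aligned)
  20..28  team  (8B, 4-aligned)
  28..30  hp  (2B, 2-aligned)
  30..32  -- padding (2B)
  32..36  z  (4B, 4-aligned)
  36..45  vy  (9B, 1-aligned)
  45..48  -- padding (3B)
  48..88  vx  (40B, 4-aligned)
  88..96  cooldown  (8B, 4-aligned)
  96..104  score  (8B, 4-aligned)
  sizeof = 104, alignof = 4
112 − 104 = 8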